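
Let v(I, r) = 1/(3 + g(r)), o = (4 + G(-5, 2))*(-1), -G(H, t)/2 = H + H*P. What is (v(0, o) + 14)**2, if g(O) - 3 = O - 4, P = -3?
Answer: 64009/324 ≈ 197.56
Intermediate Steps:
G(H, t) = 4*H (G(H, t) = -2*(H + H*(-3)) = -2*(H - 3*H) = -(-4)*H = 4*H)
g(O) = -1 + O (g(O) = 3 + (O - 4) = 3 + (-4 + O) = -1 + O)
o = 16 (o = (4 + 4*(-5))*(-1) = (4 - 20)*(-1) = -16*(-1) = 16)
v(I, r) = 1/(2 + r) (v(I, r) = 1/(3 + (-1 + r)) = 1/(2 + r))
(v(0, o) + 14)**2 = (1/(2 + 16) + 14)**2 = (1/18 + 14)**2 = (253/18)**2 = 64009/324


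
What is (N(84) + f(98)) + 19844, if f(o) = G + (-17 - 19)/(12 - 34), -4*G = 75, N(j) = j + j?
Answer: 879775/44 ≈ 19995.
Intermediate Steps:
N(j) = 2*j
G = -75/4 (G = -1/4*75 = -75/4 ≈ -18.750)
f(o) = -753/44 (f(o) = -75/4 + (-17 - 19)/(12 - 34) = -75/4 - 36/(-22) = -75/4 - 36*(-1/22) = -75/4 + 18/11 = -753/44)
(N(84) + f(98)) + 19844 = (2*84 - 753/44) + 19844 = (168 - 753/44) + 19844 = 6639/44 + 19844 = 879775/44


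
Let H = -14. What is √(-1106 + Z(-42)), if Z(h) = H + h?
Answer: I*√1162 ≈ 34.088*I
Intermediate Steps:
Z(h) = -14 + h
√(-1106 + Z(-42)) = √(-1106 + (-14 - 42)) = √(-1106 - 56) = √(-1162) = I*√1162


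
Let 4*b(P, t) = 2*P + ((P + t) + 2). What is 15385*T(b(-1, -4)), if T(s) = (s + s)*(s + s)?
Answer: 384625/4 ≈ 96156.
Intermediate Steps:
b(P, t) = 1/2 + t/4 + 3*P/4 (b(P, t) = (2*P + ((P + t) + 2))/4 = (2*P + (2 + P + t))/4 = (2 + t + 3*P)/4 = 1/2 + t/4 + 3*P/4)
T(s) = 4*s**2 (T(s) = (2*s)*(2*s) = 4*s**2)
15385*T(b(-1, -4)) = 15385*(4*(1/2 + (1/4)*(-4) + (3/4)*(-1))**2) = 15385*(4*(1/2 - 1 - 3/4)**2) = 15385*(4*(-5/4)**2) = 15385*(4*(25/16)) = 15385*(25/4) = 384625/4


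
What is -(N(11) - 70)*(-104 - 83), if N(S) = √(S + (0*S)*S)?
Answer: -13090 + 187*√11 ≈ -12470.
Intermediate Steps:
N(S) = √S (N(S) = √(S + 0*S) = √(S + 0) = √S)
-(N(11) - 70)*(-104 - 83) = -(√11 - 70)*(-104 - 83) = -(-70 + √11)*(-187) = -(13090 - 187*√11) = -13090 + 187*√11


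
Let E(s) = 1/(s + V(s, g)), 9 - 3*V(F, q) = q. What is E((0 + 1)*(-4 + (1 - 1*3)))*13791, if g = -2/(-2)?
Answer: -41373/10 ≈ -4137.3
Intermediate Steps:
g = 1 (g = -2*(-½) = 1)
V(F, q) = 3 - q/3
E(s) = 1/(8/3 + s) (E(s) = 1/(s + (3 - ⅓*1)) = 1/(s + (3 - ⅓)) = 1/(s + 8/3) = 1/(8/3 + s))
E((0 + 1)*(-4 + (1 - 1*3)))*13791 = (3/(8 + 3*((0 + 1)*(-4 + (1 - 1*3)))))*13791 = (3/(8 + 3*(1*(-4 + (1 - 3)))))*13791 = (3/(8 + 3*(1*(-4 - 2))))*13791 = (3/(8 + 3*(1*(-6))))*13791 = (3/(8 + 3*(-6)))*13791 = (3/(8 - 18))*13791 = (3/(-10))*13791 = (3*(-⅒))*13791 = -3/10*13791 = -41373/10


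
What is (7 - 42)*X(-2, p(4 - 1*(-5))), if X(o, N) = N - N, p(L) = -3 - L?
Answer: 0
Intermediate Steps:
X(o, N) = 0
(7 - 42)*X(-2, p(4 - 1*(-5))) = (7 - 42)*0 = -35*0 = 0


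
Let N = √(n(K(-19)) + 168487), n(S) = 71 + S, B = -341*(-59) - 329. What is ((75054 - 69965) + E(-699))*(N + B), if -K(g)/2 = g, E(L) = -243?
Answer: 95902340 + 9692*√42149 ≈ 9.7892e+7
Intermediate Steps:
B = 19790 (B = 20119 - 329 = 19790)
K(g) = -2*g
N = 2*√42149 (N = √((71 - 2*(-19)) + 168487) = √((71 + 38) + 168487) = √(109 + 168487) = √168596 = 2*√42149 ≈ 410.60)
((75054 - 69965) + E(-699))*(N + B) = ((75054 - 69965) - 243)*(2*√42149 + 19790) = (5089 - 243)*(19790 + 2*√42149) = 4846*(19790 + 2*√42149) = 95902340 + 9692*√42149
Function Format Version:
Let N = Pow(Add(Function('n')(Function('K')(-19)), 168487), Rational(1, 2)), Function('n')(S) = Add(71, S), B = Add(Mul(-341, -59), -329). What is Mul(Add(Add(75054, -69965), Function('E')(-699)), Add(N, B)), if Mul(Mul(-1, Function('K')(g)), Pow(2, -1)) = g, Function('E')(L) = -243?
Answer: Add(95902340, Mul(9692, Pow(42149, Rational(1, 2)))) ≈ 9.7892e+7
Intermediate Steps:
B = 19790 (B = Add(20119, -329) = 19790)
Function('K')(g) = Mul(-2, g)
N = Mul(2, Pow(42149, Rational(1, 2))) (N = Pow(Add(Add(71, Mul(-2, -19)), 168487), Rational(1, 2)) = Pow(Add(Add(71, 38), 168487), Rational(1, 2)) = Pow(Add(109, 168487), Rational(1, 2)) = Pow(168596, Rational(1, 2)) = Mul(2, Pow(42149, Rational(1, 2))) ≈ 410.60)
Mul(Add(Add(75054, -69965), Function('E')(-699)), Add(N, B)) = Mul(Add(Add(75054, -69965), -243), Add(Mul(2, Pow(42149, Rational(1, 2))), 19790)) = Mul(Add(5089, -243), Add(19790, Mul(2, Pow(42149, Rational(1, 2))))) = Mul(4846, Add(19790, Mul(2, Pow(42149, Rational(1, 2))))) = Add(95902340, Mul(9692, Pow(42149, Rational(1, 2))))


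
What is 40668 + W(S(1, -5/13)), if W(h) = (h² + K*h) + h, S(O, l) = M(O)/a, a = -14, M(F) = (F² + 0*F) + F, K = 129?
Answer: 1991823/49 ≈ 40649.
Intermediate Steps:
M(F) = F + F² (M(F) = (F² + 0) + F = F² + F = F + F²)
S(O, l) = -O*(1 + O)/14 (S(O, l) = (O*(1 + O))/(-14) = (O*(1 + O))*(-1/14) = -O*(1 + O)/14)
W(h) = h² + 130*h (W(h) = (h² + 129*h) + h = h² + 130*h)
40668 + W(S(1, -5/13)) = 40668 + (-1/14*1*(1 + 1))*(130 - 1/14*1*(1 + 1)) = 40668 + (-1/14*1*2)*(130 - 1/14*1*2) = 40668 - (130 - ⅐)/7 = 40668 - ⅐*909/7 = 40668 - 909/49 = 1991823/49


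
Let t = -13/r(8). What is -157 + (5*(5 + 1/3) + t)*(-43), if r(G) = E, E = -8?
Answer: -32965/24 ≈ -1373.5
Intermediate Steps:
r(G) = -8
t = 13/8 (t = -13/(-8) = -13*(-1/8) = 13/8 ≈ 1.6250)
-157 + (5*(5 + 1/3) + t)*(-43) = -157 + (5*(5 + 1/3) + 13/8)*(-43) = -157 + (5*(16/3) + 13/8)*(-43) = -157 + (80/3 + 13/8)*(-43) = -157 + (679/24)*(-43) = -157 - 29197/24 = -32965/24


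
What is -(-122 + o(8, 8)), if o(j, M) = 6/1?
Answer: 116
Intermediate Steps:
o(j, M) = 6 (o(j, M) = 6*1 = 6)
-(-122 + o(8, 8)) = -(-122 + 6) = -1*(-116) = 116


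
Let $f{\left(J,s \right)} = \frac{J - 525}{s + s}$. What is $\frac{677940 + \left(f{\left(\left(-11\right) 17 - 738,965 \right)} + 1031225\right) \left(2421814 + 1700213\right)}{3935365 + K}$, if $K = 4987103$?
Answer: $\frac{68365985892665}{143503027} \approx 4.7641 \cdot 10^{5}$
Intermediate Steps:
$f{\left(J,s \right)} = \frac{-525 + J}{2 s}$
$\frac{677940 + \left(f{\left(\left(-11\right) 17 - 738,965 \right)} + 1031225\right) \left(2421814 + 1700213\right)}{3935365 + K} = \frac{677940 + \left(\frac{-525 - 925}{2 \cdot 965} + 1031225\right) \left(2421814 + 1700213\right)}{3935365 + 4987103} = \frac{677940 + \left(\frac{1}{2} \cdot \frac{1}{965} \left(-525 - 925\right) + 1031225\right) 4122027}{8922468} = \left(677940 + \left(\frac{1}{2} \cdot \frac{1}{965} \left(-525 - 925\right) + 1031225\right) 4122027\right) \frac{1}{8922468} = \left(677940 + \left(\frac{1}{2} \cdot \frac{1}{965} \left(-1450\right) + 1031225\right) 4122027\right) \frac{1}{8922468} = \left(677940 + \left(- \frac{145}{193} + 1031225\right) 4122027\right) \frac{1}{8922468} = \left(677940 + \frac{199026280}{193} \cdot 4122027\right) \frac{1}{8922468} = \left(677940 + \frac{820391699869560}{193}\right) \frac{1}{8922468} = \frac{820391830711980}{193} \cdot \frac{1}{8922468} = \frac{68365985892665}{143503027}$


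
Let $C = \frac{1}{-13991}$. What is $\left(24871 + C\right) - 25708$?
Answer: $- \frac{11710468}{13991} \approx -837.0$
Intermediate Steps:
$C = - \frac{1}{13991} \approx -7.1474 \cdot 10^{-5}$
$\left(24871 + C\right) - 25708 = \left(24871 - \frac{1}{13991}\right) - 25708 = \frac{347970160}{13991} - 25708 = - \frac{11710468}{13991}$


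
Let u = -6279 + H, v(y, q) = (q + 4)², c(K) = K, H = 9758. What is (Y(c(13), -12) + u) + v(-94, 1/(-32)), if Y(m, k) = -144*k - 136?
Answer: 5208833/1024 ≈ 5086.8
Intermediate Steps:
Y(m, k) = -136 - 144*k
v(y, q) = (4 + q)²
u = 3479 (u = -6279 + 9758 = 3479)
(Y(c(13), -12) + u) + v(-94, 1/(-32)) = ((-136 - 144*(-12)) + 3479) + (4 + 1/(-32))² = ((-136 + 1728) + 3479) + (4 - 1/32)² = (1592 + 3479) + (127/32)² = 5071 + 16129/1024 = 5208833/1024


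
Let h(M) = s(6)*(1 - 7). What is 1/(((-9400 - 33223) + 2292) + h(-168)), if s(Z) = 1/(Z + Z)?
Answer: -2/80663 ≈ -2.4795e-5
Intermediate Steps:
s(Z) = 1/(2*Z)
h(M) = -1/2 (h(M) = ((1/2)/6)*(1 - 7) = ((1/2)*(1/6))*(-6) = (1/12)*(-6) = -1/2)
1/(((-9400 - 33223) + 2292) + h(-168)) = 1/(((-9400 - 33223) + 2292) - 1/2) = 1/((-42623 + 2292) - 1/2) = 1/(-40331 - 1/2) = 1/(-80663/2) = -2/80663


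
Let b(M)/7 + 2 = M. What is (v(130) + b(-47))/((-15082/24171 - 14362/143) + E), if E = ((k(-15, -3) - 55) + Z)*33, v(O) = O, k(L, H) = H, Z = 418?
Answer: -736224489/40713361012 ≈ -0.018083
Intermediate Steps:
b(M) = -14 + 7*M
E = 11880 (E = ((-3 - 55) + 418)*33 = (-58 + 418)*33 = 360*33 = 11880)
(v(130) + b(-47))/((-15082/24171 - 14362/143) + E) = (130 + (-14 + 7*(-47)))/((-15082/24171 - 14362/143) + 11880) = (130 + (-14 - 329))/((-15082*1/24171 - 14362*1/143) + 11880) = (130 - 343)/((-15082/24171 - 14362/143) + 11880) = -213/(-349300628/3456453 + 11880) = -213/40713361012/3456453 = -213*3456453/40713361012 = -736224489/40713361012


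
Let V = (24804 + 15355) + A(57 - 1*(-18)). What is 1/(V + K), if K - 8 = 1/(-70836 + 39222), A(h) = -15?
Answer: 31614/1269365327 ≈ 2.4905e-5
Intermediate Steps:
K = 252911/31614 (K = 8 + 1/(-70836 + 39222) = 8 + 1/(-31614) = 8 - 1/31614 = 252911/31614 ≈ 8.0000)
V = 40144 (V = (24804 + 15355) - 15 = 40159 - 15 = 40144)
1/(V + K) = 1/(40144 + 252911/31614) = 1/(1269365327/31614) = 31614/1269365327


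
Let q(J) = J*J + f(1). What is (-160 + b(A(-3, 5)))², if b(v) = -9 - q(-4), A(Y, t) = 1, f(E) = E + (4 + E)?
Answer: 36481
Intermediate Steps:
f(E) = 4 + 2*E
q(J) = 6 + J² (q(J) = J*J + (4 + 2*1) = J² + (4 + 2) = J² + 6 = 6 + J²)
b(v) = -31 (b(v) = -9 - (6 + (-4)²) = -9 - (6 + 16) = -9 - 1*22 = -9 - 22 = -31)
(-160 + b(A(-3, 5)))² = (-160 - 31)² = (-191)² = 36481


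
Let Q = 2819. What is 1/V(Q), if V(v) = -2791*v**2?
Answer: -1/22179409951 ≈ -4.5087e-11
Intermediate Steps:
1/V(Q) = 1/(-2791*2819**2) = 1/(-2791*7946761) = 1/(-22179409951) = -1/22179409951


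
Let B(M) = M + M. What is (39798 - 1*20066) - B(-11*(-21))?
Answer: 19270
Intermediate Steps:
B(M) = 2*M
(39798 - 1*20066) - B(-11*(-21)) = (39798 - 1*20066) - 2*(-11*(-21)) = (39798 - 20066) - 2*231 = 19732 - 1*462 = 19732 - 462 = 19270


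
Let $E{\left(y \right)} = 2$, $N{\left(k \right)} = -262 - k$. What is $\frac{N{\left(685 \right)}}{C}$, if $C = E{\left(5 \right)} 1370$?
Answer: $- \frac{947}{2740} \approx -0.34562$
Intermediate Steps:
$C = 2740$ ($C = 2 \cdot 1370 = 2740$)
$\frac{N{\left(685 \right)}}{C} = \frac{-262 - 685}{2740} = \left(-262 - 685\right) \frac{1}{2740} = \left(-947\right) \frac{1}{2740} = - \frac{947}{2740}$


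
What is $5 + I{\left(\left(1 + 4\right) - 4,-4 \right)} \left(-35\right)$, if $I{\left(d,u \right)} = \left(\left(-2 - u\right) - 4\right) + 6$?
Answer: $-135$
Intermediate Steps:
$I{\left(d,u \right)} = - u$ ($I{\left(d,u \right)} = \left(-6 - u\right) + 6 = - u$)
$5 + I{\left(\left(1 + 4\right) - 4,-4 \right)} \left(-35\right) = 5 + \left(-1\right) \left(-4\right) \left(-35\right) = 5 + 4 \left(-35\right) = 5 - 140 = -135$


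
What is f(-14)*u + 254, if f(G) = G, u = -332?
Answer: 4902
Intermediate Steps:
f(-14)*u + 254 = -14*(-332) + 254 = 4648 + 254 = 4902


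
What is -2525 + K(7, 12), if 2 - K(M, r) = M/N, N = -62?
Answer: -156419/62 ≈ -2522.9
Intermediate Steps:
K(M, r) = 2 + M/62 (K(M, r) = 2 - M/(-62) = 2 - M*(-1)/62 = 2 - (-1)*M/62 = 2 + M/62)
-2525 + K(7, 12) = -2525 + (2 + (1/62)*7) = -2525 + (2 + 7/62) = -2525 + 131/62 = -156419/62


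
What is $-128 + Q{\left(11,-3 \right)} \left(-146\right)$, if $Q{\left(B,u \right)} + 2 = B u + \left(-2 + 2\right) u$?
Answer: $4982$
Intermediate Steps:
$Q{\left(B,u \right)} = -2 + B u$ ($Q{\left(B,u \right)} = -2 + \left(B u + \left(-2 + 2\right) u\right) = -2 + \left(B u + 0 u\right) = -2 + \left(B u + 0\right) = -2 + B u$)
$-128 + Q{\left(11,-3 \right)} \left(-146\right) = -128 + \left(-2 + 11 \left(-3\right)\right) \left(-146\right) = -128 + \left(-2 - 33\right) \left(-146\right) = -128 - -5110 = -128 + 5110 = 4982$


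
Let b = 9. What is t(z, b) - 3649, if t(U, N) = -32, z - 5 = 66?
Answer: -3681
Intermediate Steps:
z = 71 (z = 5 + 66 = 71)
t(z, b) - 3649 = -32 - 3649 = -3681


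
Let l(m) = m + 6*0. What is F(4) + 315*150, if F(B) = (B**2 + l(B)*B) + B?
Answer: 47286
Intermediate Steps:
l(m) = m (l(m) = m + 0 = m)
F(B) = B + 2*B**2 (F(B) = (B**2 + B*B) + B = (B**2 + B**2) + B = 2*B**2 + B = B + 2*B**2)
F(4) + 315*150 = 4*(1 + 2*4) + 315*150 = 4*(1 + 8) + 47250 = 4*9 + 47250 = 36 + 47250 = 47286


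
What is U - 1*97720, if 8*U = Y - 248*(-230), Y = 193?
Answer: -724527/8 ≈ -90566.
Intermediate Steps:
U = 57233/8 (U = (193 - 248*(-230))/8 = (193 + 57040)/8 = (⅛)*57233 = 57233/8 ≈ 7154.1)
U - 1*97720 = 57233/8 - 1*97720 = 57233/8 - 97720 = -724527/8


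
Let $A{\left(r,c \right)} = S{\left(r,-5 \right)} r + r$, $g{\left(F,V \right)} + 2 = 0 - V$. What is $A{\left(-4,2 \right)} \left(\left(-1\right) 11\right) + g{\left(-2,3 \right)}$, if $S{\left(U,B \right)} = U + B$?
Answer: $-357$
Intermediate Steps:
$S{\left(U,B \right)} = B + U$
$g{\left(F,V \right)} = -2 - V$ ($g{\left(F,V \right)} = -2 + \left(0 - V\right) = -2 - V$)
$A{\left(r,c \right)} = r + r \left(-5 + r\right)$ ($A{\left(r,c \right)} = \left(-5 + r\right) r + r = r \left(-5 + r\right) + r = r + r \left(-5 + r\right)$)
$A{\left(-4,2 \right)} \left(\left(-1\right) 11\right) + g{\left(-2,3 \right)} = - 4 \left(-4 - 4\right) \left(\left(-1\right) 11\right) - 5 = \left(-4\right) \left(-8\right) \left(-11\right) - 5 = 32 \left(-11\right) - 5 = -352 - 5 = -357$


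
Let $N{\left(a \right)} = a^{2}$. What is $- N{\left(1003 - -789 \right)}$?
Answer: $-3211264$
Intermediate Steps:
$- N{\left(1003 - -789 \right)} = - \left(1003 - -789\right)^{2} = - \left(1003 + 789\right)^{2} = - 1792^{2} = \left(-1\right) 3211264 = -3211264$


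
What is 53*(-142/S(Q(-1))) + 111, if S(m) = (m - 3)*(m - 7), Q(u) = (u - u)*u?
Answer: -5195/21 ≈ -247.38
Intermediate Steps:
Q(u) = 0 (Q(u) = 0*u = 0)
S(m) = (-7 + m)*(-3 + m) (S(m) = (-3 + m)*(-7 + m) = (-7 + m)*(-3 + m))
53*(-142/S(Q(-1))) + 111 = 53*(-142/(21 + 0**2 - 10*0)) + 111 = 53*(-142/(21 + 0 + 0)) + 111 = 53*(-142/21) + 111 = -7526/21 + 111 = -5195/21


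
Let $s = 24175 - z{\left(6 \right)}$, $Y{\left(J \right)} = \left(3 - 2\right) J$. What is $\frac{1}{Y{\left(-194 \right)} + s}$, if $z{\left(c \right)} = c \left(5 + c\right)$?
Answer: $\frac{1}{23915} \approx 4.1815 \cdot 10^{-5}$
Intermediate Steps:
$Y{\left(J \right)} = J$ ($Y{\left(J \right)} = 1 J = J$)
$s = 24109$ ($s = 24175 - 6 \left(5 + 6\right) = 24175 - 6 \cdot 11 = 24175 - 66 = 24109$)
$\frac{1}{Y{\left(-194 \right)} + s} = \frac{1}{-194 + 24109} = \frac{1}{23915}$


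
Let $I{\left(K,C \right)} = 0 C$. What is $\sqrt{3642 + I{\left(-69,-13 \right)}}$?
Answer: $\sqrt{3642} \approx 60.349$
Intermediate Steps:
$I{\left(K,C \right)} = 0$
$\sqrt{3642 + I{\left(-69,-13 \right)}} = \sqrt{3642 + 0} = \sqrt{3642}$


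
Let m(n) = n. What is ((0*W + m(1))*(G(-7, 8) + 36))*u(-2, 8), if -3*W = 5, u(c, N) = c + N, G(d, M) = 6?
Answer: 252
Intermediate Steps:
u(c, N) = N + c
W = -5/3 (W = -1/3*5 = -5/3 ≈ -1.6667)
((0*W + m(1))*(G(-7, 8) + 36))*u(-2, 8) = ((0*(-5/3) + 1)*(6 + 36))*(8 - 2) = ((0 + 1)*42)*6 = (1*42)*6 = 42*6 = 252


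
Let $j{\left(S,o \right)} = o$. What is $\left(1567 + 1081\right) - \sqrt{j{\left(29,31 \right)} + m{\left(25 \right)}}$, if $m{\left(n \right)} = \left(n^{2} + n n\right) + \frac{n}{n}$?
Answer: $2648 - \sqrt{1282} \approx 2612.2$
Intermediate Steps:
$m{\left(n \right)} = 1 + 2 n^{2}$ ($m{\left(n \right)} = \left(n^{2} + n^{2}\right) + 1 = 2 n^{2} + 1 = 1 + 2 n^{2}$)
$\left(1567 + 1081\right) - \sqrt{j{\left(29,31 \right)} + m{\left(25 \right)}} = \left(1567 + 1081\right) - \sqrt{31 + \left(1 + 2 \cdot 25^{2}\right)} = 2648 - \sqrt{31 + \left(1 + 2 \cdot 625\right)} = 2648 - \sqrt{31 + \left(1 + 1250\right)} = 2648 - \sqrt{31 + 1251} = 2648 - \sqrt{1282}$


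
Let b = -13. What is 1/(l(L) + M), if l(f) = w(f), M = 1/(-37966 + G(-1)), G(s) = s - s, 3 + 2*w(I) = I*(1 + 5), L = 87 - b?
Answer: 18983/5666425 ≈ 0.0033501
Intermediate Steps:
L = 100 (L = 87 - 1*(-13) = 87 + 13 = 100)
w(I) = -3/2 + 3*I (w(I) = -3/2 + (I*(1 + 5))/2 = -3/2 + (I*6)/2 = -3/2 + (6*I)/2 = -3/2 + 3*I)
G(s) = 0
M = -1/37966 (M = 1/(-37966 + 0) = 1/(-37966) = -1/37966 ≈ -2.6339e-5)
l(f) = -3/2 + 3*f
1/(l(L) + M) = 1/((-3/2 + 3*100) - 1/37966) = 1/((-3/2 + 300) - 1/37966) = 1/(597/2 - 1/37966) = 1/(5666425/18983) = 18983/5666425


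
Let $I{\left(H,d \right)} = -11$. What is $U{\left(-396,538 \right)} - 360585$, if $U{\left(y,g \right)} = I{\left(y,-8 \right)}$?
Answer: $-360596$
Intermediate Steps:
$U{\left(y,g \right)} = -11$
$U{\left(-396,538 \right)} - 360585 = -11 - 360585 = -360596$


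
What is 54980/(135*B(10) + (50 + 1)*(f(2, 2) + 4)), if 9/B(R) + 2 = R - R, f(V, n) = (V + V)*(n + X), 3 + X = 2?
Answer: -109960/399 ≈ -275.59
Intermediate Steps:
X = -1 (X = -3 + 2 = -1)
f(V, n) = 2*V*(-1 + n) (f(V, n) = (V + V)*(n - 1) = (2*V)*(-1 + n) = 2*V*(-1 + n))
B(R) = -9/2 (B(R) = 9/(-2 + (R - R)) = 9/(-2 + 0) = 9/(-2) = 9*(-½) = -9/2)
54980/(135*B(10) + (50 + 1)*(f(2, 2) + 4)) = 54980/(135*(-9/2) + (50 + 1)*(2*2*(-1 + 2) + 4)) = 54980/(-1215/2 + 51*(2*2*1 + 4)) = 54980/(-1215/2 + 51*(4 + 4)) = 54980/(-1215/2 + 51*8) = 54980/(-1215/2 + 408) = 54980/(-399/2) = 54980*(-2/399) = -109960/399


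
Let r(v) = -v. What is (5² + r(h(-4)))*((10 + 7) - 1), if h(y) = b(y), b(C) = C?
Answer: 464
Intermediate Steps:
h(y) = y
(5² + r(h(-4)))*((10 + 7) - 1) = (5² - 1*(-4))*((10 + 7) - 1) = (25 + 4)*(17 - 1) = 29*16 = 464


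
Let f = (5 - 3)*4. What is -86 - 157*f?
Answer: -1342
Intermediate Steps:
f = 8 (f = 2*4 = 8)
-86 - 157*f = -86 - 157*8 = -86 - 1256 = -1342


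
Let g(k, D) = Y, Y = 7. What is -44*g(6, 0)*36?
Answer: -11088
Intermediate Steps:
g(k, D) = 7
-44*g(6, 0)*36 = -44*7*36 = -308*36 = -11088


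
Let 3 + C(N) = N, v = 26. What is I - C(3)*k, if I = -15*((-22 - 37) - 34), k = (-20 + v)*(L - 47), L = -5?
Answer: 1395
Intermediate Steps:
C(N) = -3 + N
k = -312 (k = (-20 + 26)*(-5 - 47) = 6*(-52) = -312)
I = 1395 (I = -15*(-59 - 34) = -15*(-93) = 1395)
I - C(3)*k = 1395 - (-3 + 3)*(-312) = 1395 - 0*(-312) = 1395 - 1*0 = 1395 + 0 = 1395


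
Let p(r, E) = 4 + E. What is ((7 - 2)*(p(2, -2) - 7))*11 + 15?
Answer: -260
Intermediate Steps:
((7 - 2)*(p(2, -2) - 7))*11 + 15 = ((7 - 2)*((4 - 2) - 7))*11 + 15 = (5*(2 - 7))*11 + 15 = (5*(-5))*11 + 15 = -25*11 + 15 = -275 + 15 = -260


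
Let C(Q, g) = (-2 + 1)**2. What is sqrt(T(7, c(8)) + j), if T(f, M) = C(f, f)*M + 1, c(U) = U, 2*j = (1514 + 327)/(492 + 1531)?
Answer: sqrt(10930)/34 ≈ 3.0749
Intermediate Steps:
j = 263/578 (j = ((1514 + 327)/(492 + 1531))/2 = (1841/2023)/2 = (1841*(1/2023))/2 = (1/2)*(263/289) = 263/578 ≈ 0.45502)
C(Q, g) = 1 (C(Q, g) = (-1)**2 = 1)
T(f, M) = 1 + M (T(f, M) = 1*M + 1 = M + 1 = 1 + M)
sqrt(T(7, c(8)) + j) = sqrt((1 + 8) + 263/578) = sqrt(9 + 263/578) = sqrt(5465/578) = sqrt(10930)/34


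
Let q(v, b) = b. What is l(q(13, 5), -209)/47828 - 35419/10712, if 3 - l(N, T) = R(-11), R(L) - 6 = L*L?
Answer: -423837055/128083384 ≈ -3.3091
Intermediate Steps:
R(L) = 6 + L² (R(L) = 6 + L*L = 6 + L²)
l(N, T) = -124 (l(N, T) = 3 - (6 + (-11)²) = 3 - (6 + 121) = 3 - 1*127 = 3 - 127 = -124)
l(q(13, 5), -209)/47828 - 35419/10712 = -124/47828 - 35419/10712 = -124*1/47828 - 35419*1/10712 = -31/11957 - 35419/10712 = -423837055/128083384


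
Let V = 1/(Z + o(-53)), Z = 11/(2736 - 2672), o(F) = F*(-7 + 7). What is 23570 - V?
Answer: 259206/11 ≈ 23564.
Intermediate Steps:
o(F) = 0 (o(F) = F*0 = 0)
Z = 11/64 ≈ 0.17188
V = 64/11 (V = 1/(11/64 + 0) = 1/(11/64) = 64/11 ≈ 5.8182)
23570 - V = 23570 - 1*64/11 = 23570 - 64/11 = 259206/11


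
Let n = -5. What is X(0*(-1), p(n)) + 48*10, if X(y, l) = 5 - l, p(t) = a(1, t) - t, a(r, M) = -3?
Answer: 483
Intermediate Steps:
p(t) = -3 - t
X(0*(-1), p(n)) + 48*10 = (5 - (-3 - 1*(-5))) + 48*10 = (5 - (-3 + 5)) + 480 = (5 - 1*2) + 480 = (5 - 2) + 480 = 3 + 480 = 483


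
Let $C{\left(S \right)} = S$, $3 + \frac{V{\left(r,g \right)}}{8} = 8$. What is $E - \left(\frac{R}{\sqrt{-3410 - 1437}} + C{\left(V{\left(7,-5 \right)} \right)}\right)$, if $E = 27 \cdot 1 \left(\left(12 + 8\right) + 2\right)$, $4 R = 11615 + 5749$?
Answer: $554 + \frac{4341 i \sqrt{4847}}{4847} \approx 554.0 + 62.352 i$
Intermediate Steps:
$V{\left(r,g \right)} = 40$ ($V{\left(r,g \right)} = -24 + 8 \cdot 8 = -24 + 64 = 40$)
$R = 4341$ ($R = \frac{11615 + 5749}{4} = \frac{1}{4} \cdot 17364 = 4341$)
$E = 594$ ($E = 27 \left(20 + 2\right) = 27 \cdot 22 = 594$)
$E - \left(\frac{R}{\sqrt{-3410 - 1437}} + C{\left(V{\left(7,-5 \right)} \right)}\right) = 594 - \left(\frac{4341}{\sqrt{-3410 - 1437}} + 40\right) = 594 - \left(\frac{4341}{\sqrt{-4847}} + 40\right) = 594 - \left(\frac{4341}{i \sqrt{4847}} + 40\right) = 594 - \left(4341 \left(- \frac{i \sqrt{4847}}{4847}\right) + 40\right) = 594 - \left(- \frac{4341 i \sqrt{4847}}{4847} + 40\right) = 594 - \left(40 - \frac{4341 i \sqrt{4847}}{4847}\right) = 554 + \frac{4341 i \sqrt{4847}}{4847}$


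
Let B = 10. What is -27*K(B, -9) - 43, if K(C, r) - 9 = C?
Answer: -556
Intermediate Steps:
K(C, r) = 9 + C
-27*K(B, -9) - 43 = -27*(9 + 10) - 43 = -27*19 - 43 = -513 - 43 = -556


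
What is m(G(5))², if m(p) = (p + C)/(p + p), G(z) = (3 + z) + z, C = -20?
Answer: 49/676 ≈ 0.072485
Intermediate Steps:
G(z) = 3 + 2*z
m(p) = (-20 + p)/(2*p) (m(p) = (p - 20)/(p + p) = (-20 + p)/((2*p)) = (-20 + p)*(1/(2*p)) = (-20 + p)/(2*p))
m(G(5))² = ((-20 + (3 + 2*5))/(2*(3 + 2*5)))² = ((-20 + (3 + 10))/(2*(3 + 10)))² = ((½)*(-20 + 13)/13)² = ((½)*(1/13)*(-7))² = (-7/26)² = 49/676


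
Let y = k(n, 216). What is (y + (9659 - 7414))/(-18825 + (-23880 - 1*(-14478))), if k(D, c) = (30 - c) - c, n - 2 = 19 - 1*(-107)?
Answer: -19/291 ≈ -0.065292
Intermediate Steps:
n = 128 (n = 2 + (19 - 1*(-107)) = 2 + (19 + 107) = 2 + 126 = 128)
k(D, c) = 30 - 2*c
y = -402 (y = 30 - 2*216 = 30 - 432 = -402)
(y + (9659 - 7414))/(-18825 + (-23880 - 1*(-14478))) = (-402 + (9659 - 7414))/(-18825 + (-23880 - 1*(-14478))) = (-402 + 2245)/(-18825 + (-23880 + 14478)) = 1843/(-18825 - 9402) = 1843/(-28227) = 1843*(-1/28227) = -19/291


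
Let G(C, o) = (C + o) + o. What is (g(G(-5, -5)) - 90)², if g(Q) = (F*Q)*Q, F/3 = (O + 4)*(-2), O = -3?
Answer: 2073600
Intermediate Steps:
F = -6 (F = 3*((-3 + 4)*(-2)) = 3*(1*(-2)) = 3*(-2) = -6)
G(C, o) = C + 2*o
g(Q) = -6*Q² (g(Q) = (-6*Q)*Q = -6*Q²)
(g(G(-5, -5)) - 90)² = (-6*(-5 + 2*(-5))² - 90)² = (-6*(-5 - 10)² - 90)² = (-6*(-15)² - 90)² = (-6*225 - 90)² = (-1350 - 90)² = (-1440)² = 2073600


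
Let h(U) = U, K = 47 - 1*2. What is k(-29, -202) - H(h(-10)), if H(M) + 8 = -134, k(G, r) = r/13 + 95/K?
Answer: 15043/117 ≈ 128.57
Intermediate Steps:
K = 45 (K = 47 - 2 = 45)
k(G, r) = 19/9 + r/13 (k(G, r) = r/13 + 95/45 = r*(1/13) + 95*(1/45) = r/13 + 19/9 = 19/9 + r/13)
H(M) = -142 (H(M) = -8 - 134 = -142)
k(-29, -202) - H(h(-10)) = (19/9 + (1/13)*(-202)) - 1*(-142) = (19/9 - 202/13) + 142 = -1571/117 + 142 = 15043/117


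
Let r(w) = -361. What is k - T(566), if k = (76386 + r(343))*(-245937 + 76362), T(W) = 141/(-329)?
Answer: -90243575622/7 ≈ -1.2892e+10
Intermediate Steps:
T(W) = -3/7 (T(W) = 141*(-1/329) = -3/7)
k = -12891939375 (k = (76386 - 361)*(-245937 + 76362) = 76025*(-169575) = -12891939375)
k - T(566) = -12891939375 - 1*(-3/7) = -12891939375 + 3/7 = -90243575622/7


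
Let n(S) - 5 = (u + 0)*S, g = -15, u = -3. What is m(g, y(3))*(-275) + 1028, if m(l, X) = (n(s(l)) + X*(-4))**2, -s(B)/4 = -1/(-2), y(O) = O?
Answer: 753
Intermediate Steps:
s(B) = -2 (s(B) = -(-4)/(-2) = -(-4)*(-1)/2 = -4*1/2 = -2)
n(S) = 5 - 3*S (n(S) = 5 + (-3 + 0)*S = 5 - 3*S)
m(l, X) = (11 - 4*X)**2 (m(l, X) = ((5 - 3*(-2)) + X*(-4))**2 = ((5 + 6) - 4*X)**2 = (11 - 4*X)**2)
m(g, y(3))*(-275) + 1028 = (-11 + 4*3)**2*(-275) + 1028 = (-11 + 12)**2*(-275) + 1028 = 1**2*(-275) + 1028 = 1*(-275) + 1028 = -275 + 1028 = 753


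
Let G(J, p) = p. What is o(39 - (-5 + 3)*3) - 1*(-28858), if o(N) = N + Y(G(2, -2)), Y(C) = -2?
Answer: 28901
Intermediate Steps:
o(N) = -2 + N (o(N) = N - 2 = -2 + N)
o(39 - (-5 + 3)*3) - 1*(-28858) = (-2 + (39 - (-5 + 3)*3)) - 1*(-28858) = (-2 + (39 - (-2)*3)) + 28858 = (-2 + (39 - 1*(-6))) + 28858 = (-2 + (39 + 6)) + 28858 = (-2 + 45) + 28858 = 43 + 28858 = 28901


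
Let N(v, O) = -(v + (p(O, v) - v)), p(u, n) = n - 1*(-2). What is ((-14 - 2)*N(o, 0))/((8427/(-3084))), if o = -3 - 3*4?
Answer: 213824/2809 ≈ 76.121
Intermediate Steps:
p(u, n) = 2 + n (p(u, n) = n + 2 = 2 + n)
o = -15 (o = -3 - 12 = -15)
N(v, O) = -2 - v (N(v, O) = -(v + ((2 + v) - v)) = -(v + 2) = -(2 + v) = -2 - v)
((-14 - 2)*N(o, 0))/((8427/(-3084))) = ((-14 - 2)*(-2 - 1*(-15)))/((8427/(-3084))) = (-16*(-2 + 15))/((8427*(-1/3084))) = (-16*13)/(-2809/1028) = -208*(-1028/2809) = 213824/2809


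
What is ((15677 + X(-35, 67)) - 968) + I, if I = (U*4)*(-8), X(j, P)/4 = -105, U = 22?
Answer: 13585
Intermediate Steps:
X(j, P) = -420 (X(j, P) = 4*(-105) = -420)
I = -704 (I = (22*4)*(-8) = 88*(-8) = -704)
((15677 + X(-35, 67)) - 968) + I = ((15677 - 420) - 968) - 704 = (15257 - 968) - 704 = 14289 - 704 = 13585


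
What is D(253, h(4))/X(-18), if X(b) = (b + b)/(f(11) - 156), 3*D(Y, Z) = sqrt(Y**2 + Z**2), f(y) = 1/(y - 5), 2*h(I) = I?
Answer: 935*sqrt(64013)/648 ≈ 365.07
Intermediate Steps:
h(I) = I/2
f(y) = 1/(-5 + y)
D(Y, Z) = sqrt(Y**2 + Z**2)/3
X(b) = -12*b/935 (X(b) = (b + b)/(1/(-5 + 11) - 156) = (2*b)/(1/6 - 156) = (2*b)/(-935/6) = (2*b)*(-6/935) = -12*b/935)
D(253, h(4))/X(-18) = (sqrt(253**2 + ((1/2)*4)**2)/3)/((-12/935*(-18))) = (sqrt(64009 + 2**2)/3)/(216/935) = (sqrt(64009 + 4)/3)*(935/216) = (sqrt(64013)/3)*(935/216) = 935*sqrt(64013)/648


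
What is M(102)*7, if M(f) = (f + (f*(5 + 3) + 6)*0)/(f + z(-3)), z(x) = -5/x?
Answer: 2142/311 ≈ 6.8875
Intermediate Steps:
M(f) = f/(5/3 + f) (M(f) = (f + (f*(5 + 3) + 6)*0)/(f - 5/(-3)) = (f + (f*8 + 6)*0)/(f - 5*(-1/3)) = (f + (8*f + 6)*0)/(f + 5/3) = (f + (6 + 8*f)*0)/(5/3 + f) = (f + 0)/(5/3 + f) = f/(5/3 + f))
M(102)*7 = (3*102/(5 + 3*102))*7 = (3*102/(5 + 306))*7 = (3*102/311)*7 = (3*102*(1/311))*7 = (306/311)*7 = 2142/311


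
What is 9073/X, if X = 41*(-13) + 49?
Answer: -9073/484 ≈ -18.746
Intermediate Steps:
X = -484 (X = -533 + 49 = -484)
9073/X = 9073/(-484) = 9073*(-1/484) = -9073/484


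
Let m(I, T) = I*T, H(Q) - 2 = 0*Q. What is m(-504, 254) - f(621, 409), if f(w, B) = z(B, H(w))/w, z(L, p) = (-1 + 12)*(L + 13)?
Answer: -79502578/621 ≈ -1.2802e+5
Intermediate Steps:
H(Q) = 2 (H(Q) = 2 + 0*Q = 2 + 0 = 2)
z(L, p) = 143 + 11*L (z(L, p) = 11*(13 + L) = 143 + 11*L)
f(w, B) = (143 + 11*B)/w
m(-504, 254) - f(621, 409) = -504*254 - 11*(13 + 409)/621 = -128016 - 11*422/621 = -128016 - 1*4642/621 = -128016 - 4642/621 = -79502578/621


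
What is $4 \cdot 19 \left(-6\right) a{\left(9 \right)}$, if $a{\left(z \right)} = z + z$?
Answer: $-8208$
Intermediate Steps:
$a{\left(z \right)} = 2 z$
$4 \cdot 19 \left(-6\right) a{\left(9 \right)} = 4 \cdot 19 \left(-6\right) 2 \cdot 9 = 76 \left(-6\right) 18 = \left(-456\right) 18 = -8208$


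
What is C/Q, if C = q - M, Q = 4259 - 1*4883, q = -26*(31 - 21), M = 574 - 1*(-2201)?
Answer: 3035/624 ≈ 4.8638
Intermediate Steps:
M = 2775 (M = 574 + 2201 = 2775)
q = -260 (q = -26*10 = -260)
Q = -624 (Q = 4259 - 4883 = -624)
C = -3035 (C = -260 - 1*2775 = -260 - 2775 = -3035)
C/Q = -3035/(-624) = -3035*(-1/624) = 3035/624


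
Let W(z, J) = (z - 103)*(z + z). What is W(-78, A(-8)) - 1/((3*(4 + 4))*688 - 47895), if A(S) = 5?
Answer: 886130389/31383 ≈ 28236.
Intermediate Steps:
W(z, J) = 2*z*(-103 + z) (W(z, J) = (-103 + z)*(2*z) = 2*z*(-103 + z))
W(-78, A(-8)) - 1/((3*(4 + 4))*688 - 47895) = 2*(-78)*(-103 - 78) - 1/((3*(4 + 4))*688 - 47895) = 2*(-78)*(-181) - 1/((3*8)*688 - 47895) = 28236 - 1/(24*688 - 47895) = 28236 - 1/(16512 - 47895) = 28236 - 1/(-31383) = 28236 - 1*(-1/31383) = 28236 + 1/31383 = 886130389/31383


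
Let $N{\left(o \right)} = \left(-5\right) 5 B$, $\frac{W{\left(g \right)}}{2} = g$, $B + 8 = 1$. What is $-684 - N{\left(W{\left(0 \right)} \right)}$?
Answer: $-859$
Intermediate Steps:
$B = -7$ ($B = -8 + 1 = -7$)
$W{\left(g \right)} = 2 g$
$N{\left(o \right)} = 175$ ($N{\left(o \right)} = \left(-5\right) 5 \left(-7\right) = \left(-25\right) \left(-7\right) = 175$)
$-684 - N{\left(W{\left(0 \right)} \right)} = -684 - 175 = -859$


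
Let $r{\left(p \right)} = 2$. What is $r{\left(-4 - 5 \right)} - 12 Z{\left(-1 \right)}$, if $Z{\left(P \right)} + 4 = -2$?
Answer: $74$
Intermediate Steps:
$Z{\left(P \right)} = -6$ ($Z{\left(P \right)} = -4 - 2 = -6$)
$r{\left(-4 - 5 \right)} - 12 Z{\left(-1 \right)} = 2 - -72 = 2 + 72 = 74$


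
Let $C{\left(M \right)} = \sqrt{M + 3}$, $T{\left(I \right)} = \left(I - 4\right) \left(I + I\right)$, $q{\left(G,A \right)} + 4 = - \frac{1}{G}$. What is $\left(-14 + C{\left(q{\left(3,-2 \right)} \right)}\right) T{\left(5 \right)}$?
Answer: $-140 + \frac{20 i \sqrt{3}}{3} \approx -140.0 + 11.547 i$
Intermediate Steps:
$q{\left(G,A \right)} = -4 - \frac{1}{G}$
$T{\left(I \right)} = 2 I \left(-4 + I\right)$ ($T{\left(I \right)} = \left(-4 + I\right) 2 I = 2 I \left(-4 + I\right)$)
$C{\left(M \right)} = \sqrt{3 + M}$
$\left(-14 + C{\left(q{\left(3,-2 \right)} \right)}\right) T{\left(5 \right)} = \left(-14 + \sqrt{3 - \frac{13}{3}}\right) 2 \cdot 5 \left(-4 + 5\right) = \left(-14 + \sqrt{3 - \frac{13}{3}}\right) 2 \cdot 5 \cdot 1 = \left(-14 + \sqrt{3 - \frac{13}{3}}\right) 10 = \left(-14 + \sqrt{- \frac{4}{3}}\right) 10 = \left(-14 + \frac{2 i \sqrt{3}}{3}\right) 10 = -140 + \frac{20 i \sqrt{3}}{3}$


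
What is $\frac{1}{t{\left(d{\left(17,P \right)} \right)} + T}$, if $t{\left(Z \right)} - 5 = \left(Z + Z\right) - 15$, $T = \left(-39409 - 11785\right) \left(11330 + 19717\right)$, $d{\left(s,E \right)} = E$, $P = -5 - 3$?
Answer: $- \frac{1}{1589420144} \approx -6.2916 \cdot 10^{-10}$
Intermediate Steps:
$P = -8$
$T = -1589420118$ ($T = \left(-51194\right) 31047 = -1589420118$)
$t{\left(Z \right)} = -10 + 2 Z$ ($t{\left(Z \right)} = 5 + \left(\left(Z + Z\right) - 15\right) = 5 + \left(2 Z - 15\right) = 5 + \left(-15 + 2 Z\right) = -10 + 2 Z$)
$\frac{1}{t{\left(d{\left(17,P \right)} \right)} + T} = \frac{1}{\left(-10 + 2 \left(-8\right)\right) - 1589420118} = \frac{1}{\left(-10 - 16\right) - 1589420118} = \frac{1}{-26 - 1589420118} = \frac{1}{-1589420144} = - \frac{1}{1589420144}$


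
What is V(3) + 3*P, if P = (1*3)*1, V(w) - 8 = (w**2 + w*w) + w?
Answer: 38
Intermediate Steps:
V(w) = 8 + w + 2*w**2 (V(w) = 8 + ((w**2 + w*w) + w) = 8 + ((w**2 + w**2) + w) = 8 + (2*w**2 + w) = 8 + (w + 2*w**2) = 8 + w + 2*w**2)
P = 3 (P = 3*1 = 3)
V(3) + 3*P = (8 + 3 + 2*3**2) + 3*3 = (8 + 3 + 2*9) + 9 = (8 + 3 + 18) + 9 = 29 + 9 = 38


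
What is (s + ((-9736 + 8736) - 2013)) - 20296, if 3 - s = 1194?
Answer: -24500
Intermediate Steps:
s = -1191 (s = 3 - 1*1194 = 3 - 1194 = -1191)
(s + ((-9736 + 8736) - 2013)) - 20296 = (-1191 + ((-9736 + 8736) - 2013)) - 20296 = (-1191 + (-1000 - 2013)) - 20296 = (-1191 - 3013) - 20296 = -4204 - 20296 = -24500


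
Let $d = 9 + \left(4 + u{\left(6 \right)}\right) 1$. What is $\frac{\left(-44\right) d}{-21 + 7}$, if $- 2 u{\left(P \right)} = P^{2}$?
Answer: $- \frac{110}{7} \approx -15.714$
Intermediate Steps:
$u{\left(P \right)} = - \frac{P^{2}}{2}$
$d = -5$ ($d = 9 + \left(4 - \frac{6^{2}}{2}\right) 1 = 9 + \left(4 - 18\right) 1 = 9 - 14 = -5$)
$\frac{\left(-44\right) d}{-21 + 7} = \frac{\left(-44\right) \left(-5\right)}{-21 + 7} = \frac{220}{-14} = 220 \left(- \frac{1}{14}\right) = - \frac{110}{7}$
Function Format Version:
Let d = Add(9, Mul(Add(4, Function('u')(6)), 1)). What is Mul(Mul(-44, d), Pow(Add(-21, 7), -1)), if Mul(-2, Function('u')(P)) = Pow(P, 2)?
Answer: Rational(-110, 7) ≈ -15.714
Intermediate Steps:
Function('u')(P) = Mul(Rational(-1, 2), Pow(P, 2))
d = -5 (d = Add(9, Mul(Add(4, Mul(Rational(-1, 2), Pow(6, 2))), 1)) = Add(9, Mul(Add(4, Mul(Rational(-1, 2), 36)), 1)) = Add(9, Mul(Add(4, -18), 1)) = Add(9, Mul(-14, 1)) = Add(9, -14) = -5)
Mul(Mul(-44, d), Pow(Add(-21, 7), -1)) = Mul(Mul(-44, -5), Pow(Add(-21, 7), -1)) = Mul(220, Pow(-14, -1)) = Mul(220, Rational(-1, 14)) = Rational(-110, 7)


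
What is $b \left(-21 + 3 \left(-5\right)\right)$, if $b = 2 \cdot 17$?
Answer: $-1224$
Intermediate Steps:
$b = 34$
$b \left(-21 + 3 \left(-5\right)\right) = 34 \left(-21 + 3 \left(-5\right)\right) = 34 \left(-21 - 15\right) = 34 \left(-36\right) = -1224$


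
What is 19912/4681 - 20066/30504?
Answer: 8281721/2303052 ≈ 3.5960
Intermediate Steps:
19912/4681 - 20066/30504 = 19912*(1/4681) - 20066*1/30504 = 19912/4681 - 10033/15252 = 8281721/2303052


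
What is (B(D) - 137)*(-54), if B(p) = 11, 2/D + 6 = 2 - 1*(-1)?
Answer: 6804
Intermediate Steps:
D = -⅔ (D = 2/(-6 + (2 - 1*(-1))) = 2/(-6 + (2 + 1)) = 2/(-6 + 3) = 2/(-3) = 2*(-⅓) = -⅔ ≈ -0.66667)
(B(D) - 137)*(-54) = (11 - 137)*(-54) = -126*(-54) = 6804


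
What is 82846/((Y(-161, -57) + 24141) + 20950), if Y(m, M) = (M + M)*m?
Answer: 82846/63445 ≈ 1.3058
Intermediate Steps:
Y(m, M) = 2*M*m (Y(m, M) = (2*M)*m = 2*M*m)
82846/((Y(-161, -57) + 24141) + 20950) = 82846/((2*(-57)*(-161) + 24141) + 20950) = 82846/((18354 + 24141) + 20950) = 82846/(42495 + 20950) = 82846/63445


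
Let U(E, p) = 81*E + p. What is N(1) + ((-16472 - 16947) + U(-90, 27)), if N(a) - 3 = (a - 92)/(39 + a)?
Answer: -1627251/40 ≈ -40681.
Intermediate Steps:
U(E, p) = p + 81*E
N(a) = 3 + (-92 + a)/(39 + a) (N(a) = 3 + (a - 92)/(39 + a) = 3 + (-92 + a)/(39 + a))
N(1) + ((-16472 - 16947) + U(-90, 27)) = (25 + 4*1)/(39 + 1) + ((-16472 - 16947) + (27 + 81*(-90))) = (25 + 4)/40 + (-33419 + (27 - 7290)) = (1/40)*29 + (-33419 - 7263) = 29/40 - 40682 = -1627251/40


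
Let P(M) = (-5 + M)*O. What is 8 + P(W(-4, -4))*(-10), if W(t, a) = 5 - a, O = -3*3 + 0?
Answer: 368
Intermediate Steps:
O = -9 (O = -9 + 0 = -9)
P(M) = 45 - 9*M (P(M) = (-5 + M)*(-9) = 45 - 9*M)
8 + P(W(-4, -4))*(-10) = 8 + (45 - 9*(5 - 1*(-4)))*(-10) = 8 + (45 - 9*(5 + 4))*(-10) = 8 + (45 - 9*9)*(-10) = 8 + (45 - 81)*(-10) = 8 - 36*(-10) = 8 + 360 = 368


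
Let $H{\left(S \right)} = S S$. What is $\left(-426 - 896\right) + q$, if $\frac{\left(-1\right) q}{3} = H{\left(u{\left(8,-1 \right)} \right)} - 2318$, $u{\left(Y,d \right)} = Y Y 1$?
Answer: $-6656$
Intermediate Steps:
$u{\left(Y,d \right)} = Y^{2}$ ($u{\left(Y,d \right)} = Y^{2} \cdot 1 = Y^{2}$)
$H{\left(S \right)} = S^{2}$
$q = -5334$ ($q = - 3 \left(\left(8^{2}\right)^{2} - 2318\right) = - 3 \left(64^{2} - 2318\right) = - 3 \left(4096 - 2318\right) = \left(-3\right) 1778 = -5334$)
$\left(-426 - 896\right) + q = \left(-426 - 896\right) - 5334 = -1322 - 5334 = -6656$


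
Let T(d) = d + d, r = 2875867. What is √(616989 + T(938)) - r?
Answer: -2875867 + √618865 ≈ -2.8751e+6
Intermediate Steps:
T(d) = 2*d
√(616989 + T(938)) - r = √(616989 + 2*938) - 1*2875867 = √(616989 + 1876) - 2875867 = √618865 - 2875867 = -2875867 + √618865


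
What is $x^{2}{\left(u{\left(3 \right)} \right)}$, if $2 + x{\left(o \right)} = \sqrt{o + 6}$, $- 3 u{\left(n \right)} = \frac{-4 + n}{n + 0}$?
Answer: $\frac{\left(6 - \sqrt{55}\right)^{2}}{9} \approx 0.22285$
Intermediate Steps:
$u{\left(n \right)} = - \frac{-4 + n}{3 n}$ ($u{\left(n \right)} = - \frac{\left(-4 + n\right) \frac{1}{n + 0}}{3} = - \frac{\left(-4 + n\right) \frac{1}{n}}{3} = - \frac{\frac{1}{n} \left(-4 + n\right)}{3} = - \frac{-4 + n}{3 n}$)
$x{\left(o \right)} = -2 + \sqrt{6 + o}$ ($x{\left(o \right)} = -2 + \sqrt{o + 6} = -2 + \sqrt{6 + o}$)
$x^{2}{\left(u{\left(3 \right)} \right)} = \left(-2 + \sqrt{6 + \frac{4 - 3}{3 \cdot 3}}\right)^{2} = \left(-2 + \sqrt{6 + \frac{1}{3} \cdot \frac{1}{3} \left(4 - 3\right)}\right)^{2} = \left(-2 + \sqrt{6 + \frac{1}{3} \cdot \frac{1}{3} \cdot 1}\right)^{2} = \left(-2 + \sqrt{6 + \frac{1}{9}}\right)^{2} = \left(-2 + \sqrt{\frac{55}{9}}\right)^{2} = \left(-2 + \frac{\sqrt{55}}{3}\right)^{2}$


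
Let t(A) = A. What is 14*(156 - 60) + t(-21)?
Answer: 1323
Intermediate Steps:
14*(156 - 60) + t(-21) = 14*(156 - 60) - 21 = 14*96 - 21 = 1344 - 21 = 1323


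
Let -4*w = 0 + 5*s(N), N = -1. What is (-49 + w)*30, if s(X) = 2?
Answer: -1545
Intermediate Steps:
w = -5/2 (w = -(0 + 5*2)/4 = -(0 + 10)/4 = -¼*10 = -5/2 ≈ -2.5000)
(-49 + w)*30 = (-49 - 5/2)*30 = -103/2*30 = -1545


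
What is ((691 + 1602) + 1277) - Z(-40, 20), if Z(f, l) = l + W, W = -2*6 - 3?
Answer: 3565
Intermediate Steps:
W = -15 (W = -12 - 3 = -15)
Z(f, l) = -15 + l (Z(f, l) = l - 15 = -15 + l)
((691 + 1602) + 1277) - Z(-40, 20) = ((691 + 1602) + 1277) - (-15 + 20) = (2293 + 1277) - 1*5 = 3570 - 5 = 3565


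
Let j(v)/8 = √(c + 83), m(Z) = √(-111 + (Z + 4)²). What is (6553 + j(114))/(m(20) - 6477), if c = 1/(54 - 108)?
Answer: -14147927/13983688 - 6553*√465/41951064 - 2159*√26886/31463298 - √1389110/31463298 ≈ -1.0264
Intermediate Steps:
m(Z) = √(-111 + (4 + Z)²)
c = -1/54 (c = 1/(-54) = -1/54 ≈ -0.018519)
j(v) = 4*√26886/9 (j(v) = 8*√(-1/54 + 83) = 8*√(4481/54) = 8*(√26886/18) = 4*√26886/9)
(6553 + j(114))/(m(20) - 6477) = (6553 + 4*√26886/9)/(√(-111 + (4 + 20)²) - 6477) = (6553 + 4*√26886/9)/(√(-111 + 24²) - 6477) = (6553 + 4*√26886/9)/(√(-111 + 576) - 6477) = (6553 + 4*√26886/9)/(√465 - 6477) = (6553 + 4*√26886/9)/(-6477 + √465)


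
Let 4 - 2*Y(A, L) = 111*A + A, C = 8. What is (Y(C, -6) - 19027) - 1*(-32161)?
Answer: 12688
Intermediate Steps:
Y(A, L) = 2 - 56*A (Y(A, L) = 2 - (111*A + A)/2 = 2 - 56*A)
(Y(C, -6) - 19027) - 1*(-32161) = ((2 - 56*8) - 19027) - 1*(-32161) = ((2 - 448) - 19027) + 32161 = (-446 - 19027) + 32161 = -19473 + 32161 = 12688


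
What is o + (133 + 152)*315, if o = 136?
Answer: 89911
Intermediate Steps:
o + (133 + 152)*315 = 136 + (133 + 152)*315 = 136 + 285*315 = 136 + 89775 = 89911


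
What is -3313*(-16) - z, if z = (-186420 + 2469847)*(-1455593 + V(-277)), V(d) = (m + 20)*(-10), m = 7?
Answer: 3324356935509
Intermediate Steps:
V(d) = -270 (V(d) = (7 + 20)*(-10) = 27*(-10) = -270)
z = -3324356882501 (z = (-186420 + 2469847)*(-1455593 - 270) = 2283427*(-1455863) = -3324356882501)
-3313*(-16) - z = -3313*(-16) - 1*(-3324356882501) = 53008 + 3324356882501 = 3324356935509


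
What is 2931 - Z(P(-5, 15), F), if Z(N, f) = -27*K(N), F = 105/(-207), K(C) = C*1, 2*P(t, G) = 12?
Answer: 3093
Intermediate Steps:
P(t, G) = 6 (P(t, G) = (1/2)*12 = 6)
K(C) = C
F = -35/69 (F = 105*(-1/207) = -35/69 ≈ -0.50725)
Z(N, f) = -27*N
2931 - Z(P(-5, 15), F) = 2931 - (-27)*6 = 2931 - 1*(-162) = 2931 + 162 = 3093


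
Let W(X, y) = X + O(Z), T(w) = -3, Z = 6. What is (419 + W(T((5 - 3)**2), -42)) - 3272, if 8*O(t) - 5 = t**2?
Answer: -22807/8 ≈ -2850.9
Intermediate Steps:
O(t) = 5/8 + t**2/8
W(X, y) = 41/8 + X (W(X, y) = X + (5/8 + (1/8)*6**2) = X + (5/8 + (1/8)*36) = X + (5/8 + 9/2) = X + 41/8 = 41/8 + X)
(419 + W(T((5 - 3)**2), -42)) - 3272 = (419 + (41/8 - 3)) - 3272 = (419 + 17/8) - 3272 = 3369/8 - 3272 = -22807/8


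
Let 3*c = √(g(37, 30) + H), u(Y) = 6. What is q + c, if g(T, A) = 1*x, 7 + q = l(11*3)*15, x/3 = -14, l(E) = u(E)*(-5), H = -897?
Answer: -457 + I*√939/3 ≈ -457.0 + 10.214*I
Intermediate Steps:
l(E) = -30 (l(E) = 6*(-5) = -30)
x = -42 (x = 3*(-14) = -42)
q = -457 (q = -7 - 30*15 = -7 - 450 = -457)
g(T, A) = -42 (g(T, A) = 1*(-42) = -42)
c = I*√939/3 (c = √(-42 - 897)/3 = √(-939)/3 = (I*√939)/3 = I*√939/3 ≈ 10.214*I)
q + c = -457 + I*√939/3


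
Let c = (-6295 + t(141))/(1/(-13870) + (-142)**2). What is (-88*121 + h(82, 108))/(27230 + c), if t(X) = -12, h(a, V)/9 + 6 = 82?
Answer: -696669625389/1903863507770 ≈ -0.36592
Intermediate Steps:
h(a, V) = 684 (h(a, V) = -54 + 9*82 = -54 + 738 = 684)
c = -87478090/279674679 (c = (-6295 - 12)/(1/(-13870) + (-142)**2) = -6307/(-1/13870 + 20164) = -6307/279674679/13870 = -6307*13870/279674679 = -87478090/279674679 ≈ -0.31279)
(-88*121 + h(82, 108))/(27230 + c) = (-88*121 + 684)/(27230 - 87478090/279674679) = (-10648 + 684)/(7615454031080/279674679) = -9964*279674679/7615454031080 = -696669625389/1903863507770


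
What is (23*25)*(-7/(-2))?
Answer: 4025/2 ≈ 2012.5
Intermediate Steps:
(23*25)*(-7/(-2)) = 575*(-½*(-7)) = 575*(7/2) = 4025/2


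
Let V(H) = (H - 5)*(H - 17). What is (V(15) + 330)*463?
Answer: 143530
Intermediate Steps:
V(H) = (-17 + H)*(-5 + H) (V(H) = (-5 + H)*(-17 + H) = (-17 + H)*(-5 + H))
(V(15) + 330)*463 = ((85 + 15² - 22*15) + 330)*463 = ((85 + 225 - 330) + 330)*463 = (-20 + 330)*463 = 310*463 = 143530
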